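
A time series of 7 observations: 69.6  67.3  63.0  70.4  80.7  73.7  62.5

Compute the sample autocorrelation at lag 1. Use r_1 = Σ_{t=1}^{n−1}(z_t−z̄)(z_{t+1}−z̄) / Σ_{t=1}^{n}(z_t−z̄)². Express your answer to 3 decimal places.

Mean z̄ = (69.6 + 67.3 + 63.0 + 70.4 + 80.7 + 73.7 + 62.5)/7 = 69.6000
Numerator Σ_{t=1}^{6}(z_t−z̄)(z_{t+1}−z̄) = 35.1800
Denominator Σ(z_t−z̄)² = 239.9200
r_1 = 35.1800 / 239.9200 = 0.147

0.147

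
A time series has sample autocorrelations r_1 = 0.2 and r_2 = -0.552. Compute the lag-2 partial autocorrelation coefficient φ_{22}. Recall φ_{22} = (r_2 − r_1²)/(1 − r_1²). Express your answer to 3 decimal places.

φ_{22} = (r_2 − r_1²) / (1 − r_1²)
r_1² = (0.2)² = 0.04
Numerator = -0.552 − 0.0400 = -0.5920; denominator = 1 − 0.0400 = 0.9600
φ_{22} = -0.5920 / 0.9600 = -0.617

-0.617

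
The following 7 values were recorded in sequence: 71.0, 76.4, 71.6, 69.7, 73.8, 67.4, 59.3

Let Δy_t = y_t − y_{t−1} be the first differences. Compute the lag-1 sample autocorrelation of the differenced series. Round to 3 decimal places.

-0.130

First differences Δy: 5.4, -4.8, -1.9, 4.1, -6.4, -8.1
Mean of differences = -1.9500
Numerator Σ(Δy_t−Δȳ)(Δy_{t+1}−Δȳ) = -20.3425
Denominator Σ(Δy_t−Δȳ)² = 156.3750
r_1(Δy) = -20.3425 / 156.3750 = -0.130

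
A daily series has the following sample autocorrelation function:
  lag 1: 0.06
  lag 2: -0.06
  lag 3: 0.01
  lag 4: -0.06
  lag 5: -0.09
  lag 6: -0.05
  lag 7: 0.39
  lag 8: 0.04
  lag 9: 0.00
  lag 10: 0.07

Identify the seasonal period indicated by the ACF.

7

The largest autocorrelation is r_7 = 0.39; the remaining lags stay at or below 0.07.
The dominant spike at lag 7 indicates a seasonal period of 7.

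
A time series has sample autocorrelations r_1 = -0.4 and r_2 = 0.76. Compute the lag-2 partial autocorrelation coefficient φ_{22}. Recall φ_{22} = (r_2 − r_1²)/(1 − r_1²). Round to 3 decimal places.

φ_{22} = (r_2 − r_1²) / (1 − r_1²)
r_1² = (-0.4)² = 0.16
Numerator = 0.76 − 0.1600 = 0.6000; denominator = 1 − 0.1600 = 0.8400
φ_{22} = 0.6000 / 0.8400 = 0.714

0.714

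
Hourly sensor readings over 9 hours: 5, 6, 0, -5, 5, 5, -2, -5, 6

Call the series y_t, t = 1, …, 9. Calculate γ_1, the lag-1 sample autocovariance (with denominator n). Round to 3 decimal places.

Mean ȳ = (5 + 6 + 0 − 5 + 5 + 5 − 2 − 5 + 6)/9 = 1.6667
Σ_{t=1}^{8}(y_t−ȳ)(y_{t+1}−ȳ) = -9.4444
γ_1 = -9.4444 / 9 = -1.049

-1.049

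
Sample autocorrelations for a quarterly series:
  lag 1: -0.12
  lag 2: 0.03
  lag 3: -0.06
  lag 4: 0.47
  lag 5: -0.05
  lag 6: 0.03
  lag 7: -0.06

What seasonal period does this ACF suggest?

The largest autocorrelation is r_4 = 0.47; the remaining lags stay at or below 0.03.
The dominant spike at lag 4 indicates a seasonal period of 4.

4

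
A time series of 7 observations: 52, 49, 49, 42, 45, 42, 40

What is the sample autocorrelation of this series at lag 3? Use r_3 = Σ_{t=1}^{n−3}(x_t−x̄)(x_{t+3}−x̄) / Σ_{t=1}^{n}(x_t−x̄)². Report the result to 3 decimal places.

-0.142

Mean x̄ = (52 + 49 + 49 + 42 + 45 + 42 + 40)/7 = 45.5714
Deviations from mean: 6.4286, 3.4286, 3.4286, -3.5714, -0.5714, -3.5714, -5.5714
Σ(x_t−x̄)(x_{t+3}−x̄) = (-22.9592) + (-1.9592) + (-12.2449) + (19.8980) = -17.2653
Denominator Σ(x_t−x̄)² = 121.7143
r_3 = -17.2653 / 121.7143 = -0.142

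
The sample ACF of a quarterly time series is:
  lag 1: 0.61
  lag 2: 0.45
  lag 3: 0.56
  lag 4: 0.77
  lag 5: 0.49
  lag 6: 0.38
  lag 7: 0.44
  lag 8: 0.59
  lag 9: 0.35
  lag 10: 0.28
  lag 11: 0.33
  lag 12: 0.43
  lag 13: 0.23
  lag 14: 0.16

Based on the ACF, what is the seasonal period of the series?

The largest autocorrelation is r_4 = 0.77; the remaining lags stay at or below 0.61. The elevated value at lag 1 (0.61), dropping to 0.45 at lag 2, reflects decaying short-term dependence rather than seasonality.
The dominant spike at lag 4 indicates a seasonal period of 4.

4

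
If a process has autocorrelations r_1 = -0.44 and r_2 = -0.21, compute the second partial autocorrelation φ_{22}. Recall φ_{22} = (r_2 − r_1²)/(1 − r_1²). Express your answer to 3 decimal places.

-0.500

φ_{22} = (r_2 − r_1²) / (1 − r_1²)
r_1² = (-0.44)² = 0.1936
Numerator = -0.21 − 0.1936 = -0.4036; denominator = 1 − 0.1936 = 0.8064
φ_{22} = -0.4036 / 0.8064 = -0.500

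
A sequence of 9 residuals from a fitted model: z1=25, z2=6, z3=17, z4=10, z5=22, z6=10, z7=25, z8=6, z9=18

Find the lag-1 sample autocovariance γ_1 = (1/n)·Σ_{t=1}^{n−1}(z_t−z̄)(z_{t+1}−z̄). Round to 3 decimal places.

Mean z̄ = (25 + 6 + 17 + 10 + 22 + 10 + 25 + 6 + 18)/9 = 15.4444
Σ_{t=1}^{8}(z_t−z̄)(z_{t+1}−z̄) = -351.1975
γ_1 = -351.1975 / 9 = -39.022

-39.022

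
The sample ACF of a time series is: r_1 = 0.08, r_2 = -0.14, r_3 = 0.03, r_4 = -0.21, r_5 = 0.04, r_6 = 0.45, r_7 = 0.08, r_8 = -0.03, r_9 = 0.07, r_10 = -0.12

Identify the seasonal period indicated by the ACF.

The largest autocorrelation is r_6 = 0.45; the remaining lags stay at or below 0.08.
The dominant spike at lag 6 indicates a seasonal period of 6.

6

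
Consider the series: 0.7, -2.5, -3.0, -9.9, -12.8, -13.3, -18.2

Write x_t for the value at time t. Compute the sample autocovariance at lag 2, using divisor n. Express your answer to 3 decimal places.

9.569

Mean x̄ = (0.7 − 2.5 − 3.0 − 9.9 − 12.8 − 13.3 − 18.2)/7 = -8.4286
Deviations: 9.1286, 5.9286, 5.4286, -1.4714, -4.3714, -4.8714, -9.7714
Σ_{t=1}^{5}(x_t−x̄)(x_{t+2}−x̄) = 66.9841
γ_2 = 66.9841 / 7 = 9.569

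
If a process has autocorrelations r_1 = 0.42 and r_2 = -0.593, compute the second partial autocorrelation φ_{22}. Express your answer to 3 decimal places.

-0.934

φ_{22} = (r_2 − r_1²) / (1 − r_1²)
r_1² = (0.42)² = 0.1764
Numerator = -0.593 − 0.1764 = -0.7694; denominator = 1 − 0.1764 = 0.8236
φ_{22} = -0.7694 / 0.8236 = -0.934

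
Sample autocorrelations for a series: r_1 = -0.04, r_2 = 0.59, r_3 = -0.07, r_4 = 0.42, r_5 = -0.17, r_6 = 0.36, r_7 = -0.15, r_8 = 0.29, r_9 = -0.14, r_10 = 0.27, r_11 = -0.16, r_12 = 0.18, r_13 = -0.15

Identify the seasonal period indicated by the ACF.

The largest autocorrelation is r_2 = 0.59, with weaker echoes at lags 4 (0.42), 6 (0.36), 8 (0.29), 10 (0.27) and 12 (0.18); the remaining lags stay at or below -0.04.
The dominant spike at lag 2 indicates a seasonal period of 2.

2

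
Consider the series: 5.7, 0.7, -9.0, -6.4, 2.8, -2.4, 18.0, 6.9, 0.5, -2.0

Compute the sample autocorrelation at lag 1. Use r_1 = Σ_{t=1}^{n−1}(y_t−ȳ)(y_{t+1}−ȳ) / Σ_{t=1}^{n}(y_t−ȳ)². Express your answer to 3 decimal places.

0.183

Mean ȳ = (5.7 + 0.7 − 9.0 − 6.4 + 2.8 − 2.4 + 18.0 + 6.9 + 0.5 − 2.0)/10 = 1.4800
Numerator Σ_{t=1}^{9}(y_t−ȳ)(y_{t+1}−ȳ) = 95.4816
Denominator Σ(y_t−ȳ)² = 522.4960
r_1 = 95.4816 / 522.4960 = 0.183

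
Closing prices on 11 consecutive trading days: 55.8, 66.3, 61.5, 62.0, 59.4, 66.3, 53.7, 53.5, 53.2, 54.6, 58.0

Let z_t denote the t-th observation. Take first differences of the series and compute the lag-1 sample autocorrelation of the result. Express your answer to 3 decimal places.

-0.416

First differences Δz: 10.5, -4.8, 0.5, -2.6, 6.9, -12.6, -0.2, -0.3, 1.4, 3.4
Mean of differences = 0.2200
Numerator Σ(Δz_t−Δz̄)(Δz_{t+1}−Δz̄) = -149.5344
Denominator Σ(Δz_t−Δz̄)² = 359.8360
r_1(Δz) = -149.5344 / 359.8360 = -0.416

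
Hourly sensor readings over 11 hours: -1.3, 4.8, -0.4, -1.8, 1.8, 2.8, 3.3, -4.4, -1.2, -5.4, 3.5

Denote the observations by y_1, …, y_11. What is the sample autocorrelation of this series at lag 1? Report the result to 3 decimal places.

-0.161

Mean ȳ = (-1.3 + 4.8 − 0.4 − 1.8 + 1.8 + 2.8 + 3.3 − 4.4 − 1.2 − 5.4 + 3.5)/11 = 0.1545
Numerator Σ_{t=1}^{10}(y_t−ȳ)(y_{t+1}−ȳ) = -18.0066
Denominator Σ(y_t−ȳ)² = 112.0473
r_1 = -18.0066 / 112.0473 = -0.161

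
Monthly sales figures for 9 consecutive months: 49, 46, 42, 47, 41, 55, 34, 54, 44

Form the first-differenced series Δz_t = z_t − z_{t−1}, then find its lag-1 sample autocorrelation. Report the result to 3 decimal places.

First differences Δz: -3, -4, 5, -6, 14, -21, 20, -10
Mean of differences = -0.6250
Numerator Σ(Δz_t−Δz̄)(Δz_{t+1}−Δz̄) = -1031.3906
Denominator Σ(Δz_t−Δz̄)² = 1219.8750
r_1(Δz) = -1031.3906 / 1219.8750 = -0.845

-0.845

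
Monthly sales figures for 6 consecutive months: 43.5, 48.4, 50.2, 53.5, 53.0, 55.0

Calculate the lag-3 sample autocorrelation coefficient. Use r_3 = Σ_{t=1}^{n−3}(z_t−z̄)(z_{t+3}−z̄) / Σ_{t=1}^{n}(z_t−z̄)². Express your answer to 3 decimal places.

-0.311

Mean z̄ = (43.5 + 48.4 + 50.2 + 53.5 + 53.0 + 55.0)/6 = 50.6000
Deviations from mean: -7.1000, -2.2000, -0.4000, 2.9000, 2.4000, 4.4000
Numerator Σ_{t=1}^{3}(z_t−z̄)(z_{t+3}−z̄) = -27.6300
Denominator Σ(z_t−z̄)² = 88.9400
r_3 = -27.6300 / 88.9400 = -0.311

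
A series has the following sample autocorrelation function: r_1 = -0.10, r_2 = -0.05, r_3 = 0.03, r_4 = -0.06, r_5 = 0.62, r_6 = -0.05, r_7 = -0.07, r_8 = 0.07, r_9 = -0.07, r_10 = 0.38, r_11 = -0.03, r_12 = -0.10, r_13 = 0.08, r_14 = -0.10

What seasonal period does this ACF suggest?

5

The largest autocorrelation is r_5 = 0.62, with a weaker echo at lag 10 (0.38); the remaining lags stay at or below 0.08.
The dominant spike at lag 5 indicates a seasonal period of 5.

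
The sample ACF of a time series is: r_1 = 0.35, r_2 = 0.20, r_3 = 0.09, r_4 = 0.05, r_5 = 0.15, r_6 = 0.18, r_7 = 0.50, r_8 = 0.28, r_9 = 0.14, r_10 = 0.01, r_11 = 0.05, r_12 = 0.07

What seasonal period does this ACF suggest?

7

The largest autocorrelation is r_7 = 0.50; the remaining lags stay at or below 0.35. The elevated value at lag 1 (0.35), dropping to 0.20 at lag 2, reflects decaying short-term dependence rather than seasonality.
The dominant spike at lag 7 indicates a seasonal period of 7.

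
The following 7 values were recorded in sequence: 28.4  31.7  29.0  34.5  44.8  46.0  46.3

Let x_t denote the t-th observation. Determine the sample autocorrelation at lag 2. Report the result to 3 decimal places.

Mean x̄ = (28.4 + 31.7 + 29.0 + 34.5 + 44.8 + 46.0 + 46.3)/7 = 37.2429
Deviations from mean: -8.8429, -5.5429, -8.2429, -2.7429, 7.5571, 8.7571, 9.0571
Σ(x_t−x̄)(x_{t+2}−x̄) = (72.8904) + (15.2033) + (-62.2924) + (-24.0196) + (68.4461) = 70.2278
Denominator Σ(x_t−x̄)² = 400.2171
r_2 = 70.2278 / 400.2171 = 0.175

0.175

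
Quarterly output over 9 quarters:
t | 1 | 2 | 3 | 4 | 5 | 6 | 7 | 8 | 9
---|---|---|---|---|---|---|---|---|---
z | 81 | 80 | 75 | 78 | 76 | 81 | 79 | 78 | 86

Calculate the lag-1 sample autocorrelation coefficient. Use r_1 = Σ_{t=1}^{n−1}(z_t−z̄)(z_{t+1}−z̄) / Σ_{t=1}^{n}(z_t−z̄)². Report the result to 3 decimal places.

Mean z̄ = (81 + 80 + 75 + 78 + 76 + 81 + 79 + 78 + 86)/9 = 79.3333
Numerator Σ_{t=1}^{8}(z_t−z̄)(z_{t+1}−z̄) = -6.1111
Denominator Σ(z_t−z̄)² = 84.0000
r_1 = -6.1111 / 84.0000 = -0.073

-0.073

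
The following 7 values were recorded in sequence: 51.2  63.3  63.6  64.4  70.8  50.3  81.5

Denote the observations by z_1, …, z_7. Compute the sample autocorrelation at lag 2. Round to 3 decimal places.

0.168

Mean z̄ = (51.2 + 63.3 + 63.6 + 64.4 + 70.8 + 50.3 + 81.5)/7 = 63.5857
Deviations from mean: -12.3857, -0.2857, 0.0143, 0.8143, 7.2143, -13.2857, 17.9143
Numerator Σ_{t=1}^{5}(z_t−z̄)(z_{t+2}−z̄) = 118.1139
Denominator Σ(z_t−z̄)² = 703.6286
r_2 = 118.1139 / 703.6286 = 0.168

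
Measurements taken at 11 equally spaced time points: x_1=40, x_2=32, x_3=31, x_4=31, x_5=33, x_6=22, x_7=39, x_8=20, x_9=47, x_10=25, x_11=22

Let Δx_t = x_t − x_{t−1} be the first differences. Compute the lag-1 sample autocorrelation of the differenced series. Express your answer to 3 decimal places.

-0.779

First differences Δx: -8, -1, 0, 2, -11, 17, -19, 27, -22, -3
Mean of differences = -1.8000
Numerator Σ(Δx_t−Δx̄)(Δx_{t+1}−Δx̄) = -1580.8400
Denominator Σ(Δx_t−Δx̄)² = 2029.6000
r_1(Δx) = -1580.8400 / 2029.6000 = -0.779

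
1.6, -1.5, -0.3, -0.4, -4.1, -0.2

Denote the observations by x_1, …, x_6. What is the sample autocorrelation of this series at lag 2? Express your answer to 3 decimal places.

-0.027

Mean x̄ = (1.6 − 1.5 − 0.3 − 0.4 − 4.1 − 0.2)/6 = -0.8167
Σ(x_t−x̄)(x_{t+2}−x̄) = (1.2486) + (-0.2847) + (-1.6964) + (0.2569) = -0.4756
Denominator Σ(x_t−x̄)² = 17.9083
r_2 = -0.4756 / 17.9083 = -0.027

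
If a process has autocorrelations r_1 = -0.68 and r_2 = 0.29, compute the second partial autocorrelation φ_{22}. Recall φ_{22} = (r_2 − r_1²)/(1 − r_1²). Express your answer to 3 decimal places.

φ_{22} = (r_2 − r_1²) / (1 − r_1²)
r_1² = (-0.68)² = 0.4624
Numerator = 0.29 − 0.4624 = -0.1724; denominator = 1 − 0.4624 = 0.5376
φ_{22} = -0.1724 / 0.5376 = -0.321

-0.321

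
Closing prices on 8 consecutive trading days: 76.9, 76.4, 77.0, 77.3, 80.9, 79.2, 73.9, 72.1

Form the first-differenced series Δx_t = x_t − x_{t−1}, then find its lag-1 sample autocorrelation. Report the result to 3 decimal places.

First differences Δx: -0.5, 0.6, 0.3, 3.6, -1.7, -5.3, -1.8
Mean of differences = -0.6857
Numerator Σ(Δx_t−Δx̄)(Δx_{t+1}−Δx̄) = 11.2055
Denominator Σ(Δx_t−Δx̄)² = 44.5886
r_1(Δx) = 11.2055 / 44.5886 = 0.251

0.251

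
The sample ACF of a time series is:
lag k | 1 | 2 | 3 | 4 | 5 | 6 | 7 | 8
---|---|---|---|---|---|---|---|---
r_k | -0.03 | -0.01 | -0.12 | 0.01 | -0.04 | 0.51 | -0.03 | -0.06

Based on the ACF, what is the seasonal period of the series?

The largest autocorrelation is r_6 = 0.51; the remaining lags stay at or below 0.01.
The dominant spike at lag 6 indicates a seasonal period of 6.

6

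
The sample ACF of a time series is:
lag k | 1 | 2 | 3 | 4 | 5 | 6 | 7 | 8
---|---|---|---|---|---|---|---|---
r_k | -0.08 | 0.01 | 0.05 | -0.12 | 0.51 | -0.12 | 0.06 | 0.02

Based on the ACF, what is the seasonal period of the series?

The largest autocorrelation is r_5 = 0.51; the remaining lags stay at or below 0.06.
The dominant spike at lag 5 indicates a seasonal period of 5.

5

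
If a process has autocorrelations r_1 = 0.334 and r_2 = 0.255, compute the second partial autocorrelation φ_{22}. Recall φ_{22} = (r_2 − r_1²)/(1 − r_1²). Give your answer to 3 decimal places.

0.161

φ_{22} = (r_2 − r_1²) / (1 − r_1²)
r_1² = (0.334)² = 0.111556
Numerator = 0.255 − 0.1116 = 0.1434; denominator = 1 − 0.1116 = 0.8884
φ_{22} = 0.1434 / 0.8884 = 0.161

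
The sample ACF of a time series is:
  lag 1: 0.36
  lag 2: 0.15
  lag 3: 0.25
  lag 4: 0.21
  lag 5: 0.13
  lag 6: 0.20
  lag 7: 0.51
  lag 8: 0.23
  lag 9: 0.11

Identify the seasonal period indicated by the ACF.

The largest autocorrelation is r_7 = 0.51; the remaining lags stay at or below 0.36. The elevated value at lag 1 (0.36), dropping to 0.15 at lag 2, reflects decaying short-term dependence rather than seasonality.
The dominant spike at lag 7 indicates a seasonal period of 7.

7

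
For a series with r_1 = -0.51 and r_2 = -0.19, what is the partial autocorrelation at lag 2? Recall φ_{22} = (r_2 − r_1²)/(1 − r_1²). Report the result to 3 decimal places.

φ_{22} = (r_2 − r_1²) / (1 − r_1²)
r_1² = (-0.51)² = 0.2601
Numerator = -0.19 − 0.2601 = -0.4501; denominator = 1 − 0.2601 = 0.7399
φ_{22} = -0.4501 / 0.7399 = -0.608

-0.608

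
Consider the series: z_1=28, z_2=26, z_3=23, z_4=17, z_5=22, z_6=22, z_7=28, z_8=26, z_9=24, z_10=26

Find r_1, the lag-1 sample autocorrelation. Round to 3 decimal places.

0.313

Mean z̄ = (28 + 26 + 23 + 17 + 22 + 22 + 28 + 26 + 24 + 26)/10 = 24.2000
Numerator Σ_{t=1}^{9}(z_t−z̄)(z_{t+1}−z̄) = 31.7600
Denominator Σ(z_t−z̄)² = 101.6000
r_1 = 31.7600 / 101.6000 = 0.313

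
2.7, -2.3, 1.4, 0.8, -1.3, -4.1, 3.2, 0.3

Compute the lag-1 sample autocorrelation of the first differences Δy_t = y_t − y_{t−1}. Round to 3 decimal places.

First differences Δy: -5.0, 3.7, -0.6, -2.1, -2.8, 7.3, -2.9
Mean of differences = -0.3429
Numerator Σ(Δy_t−Δȳ)(Δy_{t+1}−Δȳ) = -53.4218
Denominator Σ(Δy_t−Δȳ)² = 112.1771
r_1(Δy) = -53.4218 / 112.1771 = -0.476

-0.476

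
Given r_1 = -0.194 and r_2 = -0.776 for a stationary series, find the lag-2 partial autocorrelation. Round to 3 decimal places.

-0.845

φ_{22} = (r_2 − r_1²) / (1 − r_1²)
r_1² = (-0.194)² = 0.037636
Numerator = -0.776 − 0.0376 = -0.8136; denominator = 1 − 0.0376 = 0.9624
φ_{22} = -0.8136 / 0.9624 = -0.845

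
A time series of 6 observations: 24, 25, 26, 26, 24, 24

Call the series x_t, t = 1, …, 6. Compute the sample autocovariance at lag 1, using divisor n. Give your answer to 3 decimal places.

0.190

Mean x̄ = (24 + 25 + 26 + 26 + 24 + 24)/6 = 24.8333
Deviations: -0.8333, 0.1667, 1.1667, 1.1667, -0.8333, -0.8333
Σ_{t=1}^{5}(x_t−x̄)(x_{t+1}−x̄) = 1.1389
γ_1 = 1.1389 / 6 = 0.190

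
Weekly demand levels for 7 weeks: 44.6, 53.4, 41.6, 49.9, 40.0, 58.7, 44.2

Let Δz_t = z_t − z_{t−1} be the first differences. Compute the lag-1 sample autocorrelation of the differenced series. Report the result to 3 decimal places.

First differences Δz: 8.8, -11.8, 8.3, -9.9, 18.7, -14.5
Mean of differences = -0.0667
Numerator Σ(Δz_t−Δz̄)(Δz_{t+1}−Δz̄) = -739.8811
Denominator Σ(Δz_t−Δz̄)² = 943.4933
r_1(Δz) = -739.8811 / 943.4933 = -0.784

-0.784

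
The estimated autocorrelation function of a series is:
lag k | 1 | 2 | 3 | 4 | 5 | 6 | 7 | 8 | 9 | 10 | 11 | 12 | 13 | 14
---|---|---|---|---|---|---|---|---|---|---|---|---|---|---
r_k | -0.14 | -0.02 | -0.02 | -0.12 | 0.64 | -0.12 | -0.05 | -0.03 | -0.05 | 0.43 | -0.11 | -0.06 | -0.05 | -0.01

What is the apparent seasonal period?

The largest autocorrelation is r_5 = 0.64, with a weaker echo at lag 10 (0.43); the remaining lags stay at or below -0.01.
The dominant spike at lag 5 indicates a seasonal period of 5.

5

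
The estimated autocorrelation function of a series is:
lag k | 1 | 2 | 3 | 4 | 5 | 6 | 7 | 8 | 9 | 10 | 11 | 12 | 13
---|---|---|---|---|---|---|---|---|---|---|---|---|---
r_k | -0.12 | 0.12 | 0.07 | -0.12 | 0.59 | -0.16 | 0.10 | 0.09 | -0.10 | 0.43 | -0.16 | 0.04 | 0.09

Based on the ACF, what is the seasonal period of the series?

The largest autocorrelation is r_5 = 0.59, with a weaker echo at lag 10 (0.43); the remaining lags stay at or below 0.12.
The dominant spike at lag 5 indicates a seasonal period of 5.

5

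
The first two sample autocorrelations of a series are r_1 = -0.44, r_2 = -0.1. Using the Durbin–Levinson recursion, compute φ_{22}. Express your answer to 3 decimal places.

-0.364

φ_{22} = (r_2 − r_1²) / (1 − r_1²)
r_1² = (-0.44)² = 0.1936
Numerator = -0.1 − 0.1936 = -0.2936; denominator = 1 − 0.1936 = 0.8064
φ_{22} = -0.2936 / 0.8064 = -0.364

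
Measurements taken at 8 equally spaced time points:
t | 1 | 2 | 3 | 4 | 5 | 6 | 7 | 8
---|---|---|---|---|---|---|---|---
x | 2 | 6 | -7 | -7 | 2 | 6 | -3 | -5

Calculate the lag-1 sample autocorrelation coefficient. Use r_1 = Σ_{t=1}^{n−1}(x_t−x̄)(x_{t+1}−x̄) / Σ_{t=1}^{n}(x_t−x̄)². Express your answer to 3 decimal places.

Mean x̄ = (2 + 6 − 7 − 7 + 2 + 6 − 3 − 5)/8 = -0.7500
Deviations from mean: 2.7500, 6.7500, -6.2500, -6.2500, 2.7500, 6.7500, -2.2500, -4.2500
Σ(x_t−x̄)(x_{t+1}−x̄) = (18.5625) + (-42.1875) + (39.0625) + (-17.1875) + (18.5625) + (-15.1875) + (9.5625) = 11.1875
Denominator Σ(x_t−x̄)² = 207.5000
r_1 = 11.1875 / 207.5000 = 0.054

0.054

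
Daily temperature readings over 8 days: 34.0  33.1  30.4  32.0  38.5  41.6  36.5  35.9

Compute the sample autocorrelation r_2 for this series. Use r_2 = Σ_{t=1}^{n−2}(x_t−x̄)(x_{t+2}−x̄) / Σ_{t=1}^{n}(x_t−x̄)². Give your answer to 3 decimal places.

-0.163

Mean x̄ = (34.0 + 33.1 + 30.4 + 32.0 + 38.5 + 41.6 + 36.5 + 35.9)/8 = 35.2500
Numerator Σ_{t=1}^{6}(x_t−x̄)(x_{t+2}−x̄) = -15.1600
Denominator Σ(x_t−x̄)² = 93.1400
r_2 = -15.1600 / 93.1400 = -0.163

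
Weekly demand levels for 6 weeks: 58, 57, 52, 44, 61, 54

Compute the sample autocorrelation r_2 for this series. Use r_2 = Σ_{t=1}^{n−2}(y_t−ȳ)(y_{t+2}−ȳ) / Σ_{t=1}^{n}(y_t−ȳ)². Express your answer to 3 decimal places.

-0.272

Mean ȳ = (58 + 57 + 52 + 44 + 61 + 54)/6 = 54.3333
Deviations from mean: 3.6667, 2.6667, -2.3333, -10.3333, 6.6667, -0.3333
Σ(y_t−ȳ)(y_{t+2}−ȳ) = (-8.5556) + (-27.5556) + (-15.5556) + (3.4444) = -48.2222
Denominator Σ(y_t−ȳ)² = 177.3333
r_2 = -48.2222 / 177.3333 = -0.272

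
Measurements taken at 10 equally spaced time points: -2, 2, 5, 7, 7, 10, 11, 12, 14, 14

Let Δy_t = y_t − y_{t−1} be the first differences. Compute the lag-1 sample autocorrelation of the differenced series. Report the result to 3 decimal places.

-0.032

First differences Δy: 4, 3, 2, 0, 3, 1, 1, 2, 0
Mean of differences = 1.7778
Numerator Σ(Δy_t−Δȳ)(Δy_{t+1}−Δȳ) = -0.4938
Denominator Σ(Δy_t−Δȳ)² = 15.5556
r_1(Δy) = -0.4938 / 15.5556 = -0.032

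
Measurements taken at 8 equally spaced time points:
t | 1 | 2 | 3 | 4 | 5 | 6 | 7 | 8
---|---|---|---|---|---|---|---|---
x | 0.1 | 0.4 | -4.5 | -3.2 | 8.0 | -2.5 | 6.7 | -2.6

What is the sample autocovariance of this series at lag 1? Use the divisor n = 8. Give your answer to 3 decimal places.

Mean x̄ = (0.1 + 0.4 − 4.5 − 3.2 + 8.0 − 2.5 + 6.7 − 2.6)/8 = 0.3000
Deviations: -0.2000, 0.1000, -4.8000, -3.5000, 7.7000, -2.8000, 6.4000, -2.9000
Σ_{t=1}^{7}(x_t−x̄)(x_{t+1}−x̄) = -68.6900
γ_1 = -68.6900 / 8 = -8.586

-8.586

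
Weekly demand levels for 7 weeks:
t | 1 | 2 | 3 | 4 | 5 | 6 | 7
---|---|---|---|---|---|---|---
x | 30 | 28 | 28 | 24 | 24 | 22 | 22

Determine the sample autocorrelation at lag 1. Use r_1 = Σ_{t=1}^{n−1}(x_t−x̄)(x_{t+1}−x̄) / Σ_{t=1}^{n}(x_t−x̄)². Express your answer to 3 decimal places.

0.541

Mean x̄ = (30 + 28 + 28 + 24 + 24 + 22 + 22)/7 = 25.4286
Deviations from mean: 4.5714, 2.5714, 2.5714, -1.4286, -1.4286, -3.4286, -3.4286
Σ(x_t−x̄)(x_{t+1}−x̄) = (11.7551) + (6.6122) + (-3.6735) + (2.0408) + (4.8980) + (11.7551) = 33.3878
Denominator Σ(x_t−x̄)² = 61.7143
r_1 = 33.3878 / 61.7143 = 0.541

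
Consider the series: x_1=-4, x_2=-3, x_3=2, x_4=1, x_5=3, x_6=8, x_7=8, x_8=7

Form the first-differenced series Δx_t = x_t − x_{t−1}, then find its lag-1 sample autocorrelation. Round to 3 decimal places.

First differences Δx: 1, 5, -1, 2, 5, 0, -1
Mean of differences = 1.5714
Numerator Σ(Δx_t−Δx̄)(Δx_{t+1}−Δx̄) = -11.7551
Denominator Σ(Δx_t−Δx̄)² = 39.7143
r_1(Δx) = -11.7551 / 39.7143 = -0.296

-0.296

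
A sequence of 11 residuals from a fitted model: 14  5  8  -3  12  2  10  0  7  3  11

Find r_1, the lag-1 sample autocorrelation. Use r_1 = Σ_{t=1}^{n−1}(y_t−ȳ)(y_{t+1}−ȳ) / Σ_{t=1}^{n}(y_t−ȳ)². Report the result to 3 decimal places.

Mean ȳ = (14 + 5 + 8 − 3 + 12 + 2 + 10 + 0 + 7 + 3 + 11)/11 = 6.2727
Numerator Σ_{t=1}^{10}(y_t−ȳ)(y_{t+1}−ȳ) = -167.3471
Denominator Σ(y_t−ȳ)² = 288.1818
r_1 = -167.3471 / 288.1818 = -0.581

-0.581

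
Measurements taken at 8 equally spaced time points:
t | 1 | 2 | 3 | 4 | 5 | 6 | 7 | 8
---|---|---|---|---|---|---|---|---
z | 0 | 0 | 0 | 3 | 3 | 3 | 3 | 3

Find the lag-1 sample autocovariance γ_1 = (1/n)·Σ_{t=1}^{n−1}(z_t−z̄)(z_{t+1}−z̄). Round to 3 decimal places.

1.248

Mean z̄ = (0 + 0 + 0 + 3 + 3 + 3 + 3 + 3)/8 = 1.8750
Deviations: -1.8750, -1.8750, -1.8750, 1.1250, 1.1250, 1.1250, 1.1250, 1.1250
Σ_{t=1}^{7}(z_t−z̄)(z_{t+1}−z̄) = 9.9844
γ_1 = 9.9844 / 8 = 1.248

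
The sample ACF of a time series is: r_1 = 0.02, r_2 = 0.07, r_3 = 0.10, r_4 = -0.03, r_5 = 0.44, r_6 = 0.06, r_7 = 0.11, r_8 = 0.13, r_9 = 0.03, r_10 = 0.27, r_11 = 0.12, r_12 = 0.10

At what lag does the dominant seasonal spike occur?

The largest autocorrelation is r_5 = 0.44, with a weaker echo at lag 10 (0.27); the remaining lags stay at or below 0.13.
The dominant spike at lag 5 indicates a seasonal period of 5.

5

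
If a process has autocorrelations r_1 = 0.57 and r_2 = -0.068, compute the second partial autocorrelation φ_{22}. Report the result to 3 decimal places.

φ_{22} = (r_2 − r_1²) / (1 − r_1²)
r_1² = (0.57)² = 0.3249
Numerator = -0.068 − 0.3249 = -0.3929; denominator = 1 − 0.3249 = 0.6751
φ_{22} = -0.3929 / 0.6751 = -0.582

-0.582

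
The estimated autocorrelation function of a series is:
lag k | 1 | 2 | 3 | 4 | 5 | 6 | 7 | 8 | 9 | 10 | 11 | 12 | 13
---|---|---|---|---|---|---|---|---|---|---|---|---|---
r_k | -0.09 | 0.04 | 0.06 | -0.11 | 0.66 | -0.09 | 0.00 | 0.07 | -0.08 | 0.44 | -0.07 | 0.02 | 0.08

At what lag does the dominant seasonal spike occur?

The largest autocorrelation is r_5 = 0.66, with a weaker echo at lag 10 (0.44); the remaining lags stay at or below 0.08.
The dominant spike at lag 5 indicates a seasonal period of 5.

5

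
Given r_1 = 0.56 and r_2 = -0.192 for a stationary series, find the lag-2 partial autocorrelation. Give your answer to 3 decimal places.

φ_{22} = (r_2 − r_1²) / (1 − r_1²)
r_1² = (0.56)² = 0.3136
Numerator = -0.192 − 0.3136 = -0.5056; denominator = 1 − 0.3136 = 0.6864
φ_{22} = -0.5056 / 0.6864 = -0.737

-0.737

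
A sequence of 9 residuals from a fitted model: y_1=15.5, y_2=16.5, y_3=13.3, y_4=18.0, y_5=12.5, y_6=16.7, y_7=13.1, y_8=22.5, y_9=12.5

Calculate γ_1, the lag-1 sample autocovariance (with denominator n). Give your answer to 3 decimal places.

-6.666

Mean ȳ = (15.5 + 16.5 + 13.3 + 18.0 + 12.5 + 16.7 + 13.1 + 22.5 + 12.5)/9 = 15.6222
Σ_{t=1}^{8}(y_t−ȳ)(y_{t+1}−ȳ) = -59.9960
γ_1 = -59.9960 / 9 = -6.666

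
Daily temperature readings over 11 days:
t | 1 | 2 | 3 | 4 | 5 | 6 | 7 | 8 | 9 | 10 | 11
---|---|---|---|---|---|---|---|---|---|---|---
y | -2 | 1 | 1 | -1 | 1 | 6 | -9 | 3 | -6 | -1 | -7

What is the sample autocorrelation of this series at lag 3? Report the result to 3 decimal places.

-0.158

Mean ȳ = (-2 + 1 + 1 − 1 + 1 + 6 − 9 + 3 − 6 − 1 − 7)/11 = -1.2727
Numerator Σ_{t=1}^{8}(y_t−ȳ)(y_{t+3}−ȳ) = -31.8595
Denominator Σ(y_t−ȳ)² = 202.1818
r_3 = -31.8595 / 202.1818 = -0.158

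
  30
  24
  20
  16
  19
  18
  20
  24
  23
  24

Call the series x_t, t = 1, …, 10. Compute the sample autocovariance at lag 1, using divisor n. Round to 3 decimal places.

Mean x̄ = (30 + 24 + 20 + 16 + 19 + 18 + 20 + 24 + 23 + 24)/10 = 21.8000
Σ_{t=1}^{9}(x_t−x̄)(x_{t+1}−x̄) = 59.5600
γ_1 = 59.5600 / 10 = 5.956

5.956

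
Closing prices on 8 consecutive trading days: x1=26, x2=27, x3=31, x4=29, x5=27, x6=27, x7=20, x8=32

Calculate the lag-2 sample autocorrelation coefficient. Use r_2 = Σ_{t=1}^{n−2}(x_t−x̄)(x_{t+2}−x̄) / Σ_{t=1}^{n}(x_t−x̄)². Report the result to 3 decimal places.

Mean x̄ = (26 + 27 + 31 + 29 + 27 + 27 + 20 + 32)/8 = 27.3750
Deviations from mean: -1.3750, -0.3750, 3.6250, 1.6250, -0.3750, -0.3750, -7.3750, 4.6250
Σ(x_t−x̄)(x_{t+2}−x̄) = (-4.9844) + (-0.6094) + (-1.3594) + (-0.6094) + (2.7656) + (-1.7344) = -6.5313
Denominator Σ(x_t−x̄)² = 93.8750
r_2 = -6.5313 / 93.8750 = -0.070

-0.070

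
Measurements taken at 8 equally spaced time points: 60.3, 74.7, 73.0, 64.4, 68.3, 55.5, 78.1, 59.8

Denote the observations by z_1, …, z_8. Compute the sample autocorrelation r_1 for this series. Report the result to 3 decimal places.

-0.536

Mean z̄ = (60.3 + 74.7 + 73.0 + 64.4 + 68.3 + 55.5 + 78.1 + 59.8)/8 = 66.7625
Deviations from mean: -6.4625, 7.9375, 6.2375, -2.3625, 1.5375, -11.2625, 11.3375, -6.9625
Σ(z_t−z̄)(z_{t+1}−z̄) = (-51.2961) + (49.5102) + (-14.7361) + (-3.6323) + (-17.3161) + (-127.6886) + (-78.9373) = -244.0964
Denominator Σ(z_t−z̄)² = 455.4788
r_1 = -244.0964 / 455.4788 = -0.536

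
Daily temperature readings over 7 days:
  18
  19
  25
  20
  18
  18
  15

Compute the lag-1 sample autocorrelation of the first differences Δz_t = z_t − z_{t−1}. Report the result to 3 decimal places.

-0.201

First differences Δz: 1, 6, -5, -2, 0, -3
Mean of differences = -0.5000
Numerator Σ(Δz_t−Δz̄)(Δz_{t+1}−Δz̄) = -14.7500
Denominator Σ(Δz_t−Δz̄)² = 73.5000
r_1(Δz) = -14.7500 / 73.5000 = -0.201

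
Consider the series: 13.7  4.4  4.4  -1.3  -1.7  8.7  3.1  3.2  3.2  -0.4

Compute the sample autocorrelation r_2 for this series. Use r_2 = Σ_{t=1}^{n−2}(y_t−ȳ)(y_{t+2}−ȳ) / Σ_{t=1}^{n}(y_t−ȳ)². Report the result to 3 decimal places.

Mean ȳ = (13.7 + 4.4 + 4.4 − 1.3 − 1.7 + 8.7 + 3.1 + 3.2 + 3.2 − 0.4)/10 = 3.7300
Numerator Σ_{t=1}^{8}(y_t−ȳ)(y_{t+2}−ȳ) = -22.0178
Denominator Σ(y_t−ȳ)² = 197.8010
r_2 = -22.0178 / 197.8010 = -0.111

-0.111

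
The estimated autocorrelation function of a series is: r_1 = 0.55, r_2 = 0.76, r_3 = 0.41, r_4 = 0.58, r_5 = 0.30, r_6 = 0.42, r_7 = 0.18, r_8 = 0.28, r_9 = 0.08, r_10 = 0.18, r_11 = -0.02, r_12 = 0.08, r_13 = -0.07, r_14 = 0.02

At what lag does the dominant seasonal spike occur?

The largest autocorrelation is r_2 = 0.76, with a weaker echo at lag 4 (0.58); the remaining lags stay at or below 0.55.
The dominant spike at lag 2 indicates a seasonal period of 2.

2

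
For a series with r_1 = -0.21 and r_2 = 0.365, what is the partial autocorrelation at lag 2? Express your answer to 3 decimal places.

φ_{22} = (r_2 − r_1²) / (1 − r_1²)
r_1² = (-0.21)² = 0.0441
Numerator = 0.365 − 0.0441 = 0.3209; denominator = 1 − 0.0441 = 0.9559
φ_{22} = 0.3209 / 0.9559 = 0.336

0.336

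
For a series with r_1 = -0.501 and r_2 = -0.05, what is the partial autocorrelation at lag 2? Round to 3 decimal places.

φ_{22} = (r_2 − r_1²) / (1 − r_1²)
r_1² = (-0.501)² = 0.251001
Numerator = -0.05 − 0.2510 = -0.3010; denominator = 1 − 0.2510 = 0.7490
φ_{22} = -0.3010 / 0.7490 = -0.402

-0.402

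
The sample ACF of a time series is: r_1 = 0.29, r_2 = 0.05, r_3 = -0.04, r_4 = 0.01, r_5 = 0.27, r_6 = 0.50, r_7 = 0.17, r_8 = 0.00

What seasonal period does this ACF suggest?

The largest autocorrelation is r_6 = 0.50; the remaining lags stay at or below 0.29. The elevated value at lag 1 (0.29), dropping to 0.05 at lag 2, reflects decaying short-term dependence rather than seasonality.
The dominant spike at lag 6 indicates a seasonal period of 6.

6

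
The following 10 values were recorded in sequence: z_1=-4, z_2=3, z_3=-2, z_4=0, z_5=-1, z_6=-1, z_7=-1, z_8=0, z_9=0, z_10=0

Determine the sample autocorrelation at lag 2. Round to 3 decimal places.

0.256

Mean z̄ = (-4 + 3 − 2 + 0 − 1 − 1 − 1 + 0 + 0 + 0)/10 = -0.6000
Numerator Σ_{t=1}^{8}(z_t−z̄)(z_{t+2}−z̄) = 7.2800
Denominator Σ(z_t−z̄)² = 28.4000
r_2 = 7.2800 / 28.4000 = 0.256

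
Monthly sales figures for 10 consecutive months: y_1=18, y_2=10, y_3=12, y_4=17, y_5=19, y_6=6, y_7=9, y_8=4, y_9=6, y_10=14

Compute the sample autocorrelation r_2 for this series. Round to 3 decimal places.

-0.054

Mean ȳ = (18 + 10 + 12 + 17 + 19 + 6 + 9 + 4 + 6 + 14)/10 = 11.5000
Numerator Σ_{t=1}^{8}(y_t−ȳ)(y_{t+2}−ȳ) = -14.0000
Denominator Σ(y_t−ȳ)² = 260.5000
r_2 = -14.0000 / 260.5000 = -0.054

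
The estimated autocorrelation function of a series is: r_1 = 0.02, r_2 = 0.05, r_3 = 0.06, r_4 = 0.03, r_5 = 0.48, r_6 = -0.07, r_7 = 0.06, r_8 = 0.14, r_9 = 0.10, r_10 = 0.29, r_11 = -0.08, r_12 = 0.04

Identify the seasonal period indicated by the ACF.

The largest autocorrelation is r_5 = 0.48, with a weaker echo at lag 10 (0.29); the remaining lags stay at or below 0.14.
The dominant spike at lag 5 indicates a seasonal period of 5.

5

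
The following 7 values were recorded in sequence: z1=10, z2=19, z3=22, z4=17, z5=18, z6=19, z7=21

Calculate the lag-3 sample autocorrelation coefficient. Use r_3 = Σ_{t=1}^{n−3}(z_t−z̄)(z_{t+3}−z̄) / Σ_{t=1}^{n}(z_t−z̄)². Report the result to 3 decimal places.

0.098

Mean z̄ = (10 + 19 + 22 + 17 + 18 + 19 + 21)/7 = 18.0000
Deviations from mean: -8.0000, 1.0000, 4.0000, -1.0000, 0.0000, 1.0000, 3.0000
Σ(z_t−z̄)(z_{t+3}−z̄) = (8.0000) + (0.0000) + (4.0000) + (-3.0000) = 9.0000
Denominator Σ(z_t−z̄)² = 92.0000
r_3 = 9.0000 / 92.0000 = 0.098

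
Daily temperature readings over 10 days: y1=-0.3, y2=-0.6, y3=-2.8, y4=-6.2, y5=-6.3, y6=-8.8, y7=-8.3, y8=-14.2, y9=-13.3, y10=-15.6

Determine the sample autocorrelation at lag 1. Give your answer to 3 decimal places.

Mean ȳ = (-0.3 − 0.6 − 2.8 − 6.2 − 6.3 − 8.8 − 8.3 − 14.2 − 13.3 − 15.6)/10 = -7.6400
Numerator Σ_{t=1}^{9}(y_t−ȳ)(y_{t+1}−ȳ) = 180.3704
Denominator Σ(y_t−ȳ)² = 270.9440
r_1 = 180.3704 / 270.9440 = 0.666

0.666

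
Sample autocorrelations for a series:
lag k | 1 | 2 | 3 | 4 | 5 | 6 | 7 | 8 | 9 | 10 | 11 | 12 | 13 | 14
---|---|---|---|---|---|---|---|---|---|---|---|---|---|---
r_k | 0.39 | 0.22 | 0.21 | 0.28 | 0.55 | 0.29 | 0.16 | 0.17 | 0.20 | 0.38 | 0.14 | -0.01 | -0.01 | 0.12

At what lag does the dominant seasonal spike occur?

The largest autocorrelation is r_5 = 0.55; the remaining lags stay at or below 0.39. The elevated value at lag 1 (0.39), dropping to 0.22 at lag 2, reflects decaying short-term dependence rather than seasonality.
The dominant spike at lag 5 indicates a seasonal period of 5.

5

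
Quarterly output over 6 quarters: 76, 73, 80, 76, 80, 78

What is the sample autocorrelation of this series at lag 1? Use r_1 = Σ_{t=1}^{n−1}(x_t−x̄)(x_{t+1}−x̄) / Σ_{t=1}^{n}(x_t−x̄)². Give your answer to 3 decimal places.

Mean x̄ = (76 + 73 + 80 + 76 + 80 + 78)/6 = 77.1667
Σ(x_t−x̄)(x_{t+1}−x̄) = (4.8611) + (-11.8056) + (-3.3056) + (-3.3056) + (2.3611) = -11.1944
Denominator Σ(x_t−x̄)² = 36.8333
r_1 = -11.1944 / 36.8333 = -0.304

-0.304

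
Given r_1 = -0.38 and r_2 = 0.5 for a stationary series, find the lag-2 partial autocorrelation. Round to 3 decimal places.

0.416

φ_{22} = (r_2 − r_1²) / (1 − r_1²)
r_1² = (-0.38)² = 0.1444
Numerator = 0.5 − 0.1444 = 0.3556; denominator = 1 − 0.1444 = 0.8556
φ_{22} = 0.3556 / 0.8556 = 0.416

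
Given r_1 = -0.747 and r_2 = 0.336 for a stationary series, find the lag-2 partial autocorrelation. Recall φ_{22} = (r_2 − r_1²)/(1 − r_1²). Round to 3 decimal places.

φ_{22} = (r_2 − r_1²) / (1 − r_1²)
r_1² = (-0.747)² = 0.558009
Numerator = 0.336 − 0.5580 = -0.2220; denominator = 1 − 0.5580 = 0.4420
φ_{22} = -0.2220 / 0.4420 = -0.502

-0.502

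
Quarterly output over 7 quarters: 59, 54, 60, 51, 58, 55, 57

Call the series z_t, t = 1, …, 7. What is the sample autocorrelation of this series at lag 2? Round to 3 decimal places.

Mean z̄ = (59 + 54 + 60 + 51 + 58 + 55 + 57)/7 = 56.2857
Deviations from mean: 2.7143, -2.2857, 3.7143, -5.2857, 1.7143, -1.2857, 0.7143
Σ(z_t−z̄)(z_{t+2}−z̄) = (10.0816) + (12.0816) + (6.3673) + (6.7959) + (1.2245) = 36.5510
Denominator Σ(z_t−z̄)² = 59.4286
r_2 = 36.5510 / 59.4286 = 0.615

0.615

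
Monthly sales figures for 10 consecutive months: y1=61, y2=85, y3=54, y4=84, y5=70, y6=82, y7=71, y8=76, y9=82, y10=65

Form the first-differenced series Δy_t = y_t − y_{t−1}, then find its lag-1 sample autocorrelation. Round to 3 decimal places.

-0.776

First differences Δy: 24, -31, 30, -14, 12, -11, 5, 6, -17
Mean of differences = 0.4444
Numerator Σ(Δy_t−Δȳ)(Δy_{t+1}−Δȳ) = -2519.8642
Denominator Σ(Δy_t−Δȳ)² = 3246.2222
r_1(Δy) = -2519.8642 / 3246.2222 = -0.776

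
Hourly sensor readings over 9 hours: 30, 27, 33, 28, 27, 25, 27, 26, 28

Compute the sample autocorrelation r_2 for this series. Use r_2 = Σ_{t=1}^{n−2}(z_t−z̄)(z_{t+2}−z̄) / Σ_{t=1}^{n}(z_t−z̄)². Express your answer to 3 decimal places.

Mean z̄ = (30 + 27 + 33 + 28 + 27 + 25 + 27 + 26 + 28)/9 = 27.8889
Σ(z_t−z̄)(z_{t+2}−z̄) = (10.7901) + (-0.0988) + (-4.5432) + (-0.3210) + (0.7901) + (5.4568) + (-0.0988) = 11.9753
Denominator Σ(z_t−z̄)² = 44.8889
r_2 = 11.9753 / 44.8889 = 0.267

0.267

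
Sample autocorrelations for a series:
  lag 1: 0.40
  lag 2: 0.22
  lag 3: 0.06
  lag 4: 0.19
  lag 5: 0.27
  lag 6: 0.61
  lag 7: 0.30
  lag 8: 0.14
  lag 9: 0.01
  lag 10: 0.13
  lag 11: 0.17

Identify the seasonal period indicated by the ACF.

6

The largest autocorrelation is r_6 = 0.61; the remaining lags stay at or below 0.40. The elevated value at lag 1 (0.40), dropping to 0.22 at lag 2, reflects decaying short-term dependence rather than seasonality.
The dominant spike at lag 6 indicates a seasonal period of 6.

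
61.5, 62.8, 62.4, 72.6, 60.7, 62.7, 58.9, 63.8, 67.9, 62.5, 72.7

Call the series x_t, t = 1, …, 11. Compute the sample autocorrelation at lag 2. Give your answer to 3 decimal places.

0.086

Mean x̄ = (61.5 + 62.8 + 62.4 + 72.6 + 60.7 + 62.7 + 58.9 + 63.8 + 67.9 + 62.5 + 72.7)/11 = 64.4091
Numerator Σ_{t=1}^{9}(x_t−x̄)(x_{t+2}−x̄) = 18.4662
Denominator Σ(x_t−x̄)² = 214.1491
r_2 = 18.4662 / 214.1491 = 0.086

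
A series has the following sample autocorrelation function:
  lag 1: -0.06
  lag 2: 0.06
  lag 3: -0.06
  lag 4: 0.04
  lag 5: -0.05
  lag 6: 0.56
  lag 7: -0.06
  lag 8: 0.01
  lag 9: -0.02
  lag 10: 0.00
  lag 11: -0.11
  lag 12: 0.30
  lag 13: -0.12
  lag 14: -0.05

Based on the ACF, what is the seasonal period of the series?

The largest autocorrelation is r_6 = 0.56, with a weaker echo at lag 12 (0.30); the remaining lags stay at or below 0.06.
The dominant spike at lag 6 indicates a seasonal period of 6.

6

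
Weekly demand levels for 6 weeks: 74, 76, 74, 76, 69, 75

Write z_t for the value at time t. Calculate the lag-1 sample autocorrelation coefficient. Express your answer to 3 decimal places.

Mean z̄ = (74 + 76 + 74 + 76 + 69 + 75)/6 = 74.0000
Deviations from mean: 0.0000, 2.0000, 0.0000, 2.0000, -5.0000, 1.0000
Σ(z_t−z̄)(z_{t+1}−z̄) = (0.0000) + (0.0000) + (0.0000) + (-10.0000) + (-5.0000) = -15.0000
Denominator Σ(z_t−z̄)² = 34.0000
r_1 = -15.0000 / 34.0000 = -0.441

-0.441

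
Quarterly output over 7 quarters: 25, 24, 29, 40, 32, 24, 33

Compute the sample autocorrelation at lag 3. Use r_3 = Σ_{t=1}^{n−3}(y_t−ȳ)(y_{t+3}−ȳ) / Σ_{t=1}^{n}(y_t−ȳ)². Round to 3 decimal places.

Mean ȳ = (25 + 24 + 29 + 40 + 32 + 24 + 33)/7 = 29.5714
Numerator Σ_{t=1}^{4}(y_t−ȳ)(y_{t+3}−ȳ) = -22.2653
Denominator Σ(y_t−ȳ)² = 209.7143
r_3 = -22.2653 / 209.7143 = -0.106

-0.106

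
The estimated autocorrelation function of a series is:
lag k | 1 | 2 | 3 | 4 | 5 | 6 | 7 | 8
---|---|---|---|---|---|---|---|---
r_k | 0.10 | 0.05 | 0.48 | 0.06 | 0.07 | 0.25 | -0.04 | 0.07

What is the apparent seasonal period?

The largest autocorrelation is r_3 = 0.48, with a weaker echo at lag 6 (0.25); the remaining lags stay at or below 0.10.
The dominant spike at lag 3 indicates a seasonal period of 3.

3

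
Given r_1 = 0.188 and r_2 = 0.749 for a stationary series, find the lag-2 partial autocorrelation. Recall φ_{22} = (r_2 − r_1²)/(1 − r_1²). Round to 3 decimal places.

φ_{22} = (r_2 − r_1²) / (1 − r_1²)
r_1² = (0.188)² = 0.035344
Numerator = 0.749 − 0.0353 = 0.7137; denominator = 1 − 0.0353 = 0.9647
φ_{22} = 0.7137 / 0.9647 = 0.740

0.740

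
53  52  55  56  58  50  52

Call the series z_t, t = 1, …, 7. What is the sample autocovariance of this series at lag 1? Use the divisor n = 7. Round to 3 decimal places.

0.315

Mean z̄ = (53 + 52 + 55 + 56 + 58 + 50 + 52)/7 = 53.7143
Σ_{t=1}^{6}(z_t−z̄)(z_{t+1}−z̄) = 2.2041
γ_1 = 2.2041 / 7 = 0.315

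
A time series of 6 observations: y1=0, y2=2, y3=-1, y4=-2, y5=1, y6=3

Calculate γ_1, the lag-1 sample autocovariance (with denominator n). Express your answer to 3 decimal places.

Mean ȳ = (0 + 2 − 1 − 2 + 1 + 3)/6 = 0.5000
Deviations: -0.5000, 1.5000, -1.5000, -2.5000, 0.5000, 2.5000
Σ_{t=1}^{5}(y_t−ȳ)(y_{t+1}−ȳ) = 0.7500
γ_1 = 0.7500 / 6 = 0.125

0.125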